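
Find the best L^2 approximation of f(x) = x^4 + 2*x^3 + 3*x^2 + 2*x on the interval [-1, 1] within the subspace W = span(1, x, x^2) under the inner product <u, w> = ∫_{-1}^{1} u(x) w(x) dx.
g(x) = 27*x^2/7 + 16*x/5 - 3/35

The best approximation g ∈ W is the orthogonal projection of f onto W. Writing g = a_0 + a_1 x + a_2 x^2, the coefficients solve the normal equations G · a = b where
  G_{ij} = <φ_i, φ_j> and b_i = <f, φ_i>, with φ_0 = 1, φ_1 = x, φ_2 = x^2.
G =
  [2, 0, 2/3]
  [0, 2/3, 0]
  [2/3, 0, 2/5],
b = (12/5, 32/15, 52/35).
Solving gives a_0 = -3/35, a_1 = 16/5, a_2 = 27/7, so
  g(x) = 27*x^2/7 + 16*x/5 - 3/35.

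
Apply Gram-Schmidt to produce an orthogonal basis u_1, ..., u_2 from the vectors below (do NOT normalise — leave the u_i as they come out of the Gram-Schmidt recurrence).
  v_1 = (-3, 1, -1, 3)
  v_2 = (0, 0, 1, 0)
Orthogonal basis:
  u_1 = (-3, 1, -1, 3)
  u_2 = (-3/20, 1/20, 19/20, 3/20)

Apply the Gram-Schmidt recurrence
  u_1 = v_1
  u_i = v_i − Σ_{j<i} ((v_i · u_j) / (u_j · u_j)) · u_j.

Step by step this gives:
  u_1 = (-3, 1, -1, 3)
  u_2 = (-3/20, 1/20, 19/20, 3/20)

Orthogonality check:
  u_2 · u_1 = 0 (should be 0)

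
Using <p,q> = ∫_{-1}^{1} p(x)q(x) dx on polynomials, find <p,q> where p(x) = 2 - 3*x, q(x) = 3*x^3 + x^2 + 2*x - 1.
<p,q> = -154/15

Expand the product: p(x)·q(x) = -9*x^4 + 3*x^3 - 4*x^2 + 7*x - 2.
∫_{-1}^{1} of each monomial x^k gives [2/(k+1) if k even, 0 if k odd]. Integrating term-by-term (or equivalently evaluating the antiderivative F(x) = -9*x^5/5 + 3*x^4/4 - 4*x^3/3 + 7*x^2/2 - 2*x at the endpoints):
  F(1) − F(−1) = -53/60 − (563/60) = -154/15.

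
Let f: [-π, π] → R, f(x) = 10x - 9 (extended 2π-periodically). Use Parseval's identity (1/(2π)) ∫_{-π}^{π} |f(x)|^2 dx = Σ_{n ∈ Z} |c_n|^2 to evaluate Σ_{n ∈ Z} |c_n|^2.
Σ |c_n|^2 = 100π^2/3 + 81

Expand and integrate term by term over [-π, π]:
  ∫ (10x)^2 dx = 100·(2π^3/3); ∫ 2·10·(-9)·x dx = 0 (odd integrand); ∫ (-9)^2 dx = 81·2π.
So (1/(2π)) ∫_{-π}^{π} (10x - 9)^2 dx = 100π^2/3 + 81 = 100π^2/3 + 81.
Parseval ⇒ Σ |c_n|^2 = 100π^2/3 + 81.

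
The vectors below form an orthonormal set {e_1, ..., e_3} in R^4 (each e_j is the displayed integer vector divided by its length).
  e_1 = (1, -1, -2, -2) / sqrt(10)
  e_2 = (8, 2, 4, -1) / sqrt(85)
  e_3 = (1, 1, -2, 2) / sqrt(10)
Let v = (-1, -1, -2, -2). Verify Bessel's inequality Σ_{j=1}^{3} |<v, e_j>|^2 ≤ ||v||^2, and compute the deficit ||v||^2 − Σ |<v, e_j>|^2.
Σ |<v, e_j>|^2 = 834/85; ||v||^2 = 10; deficit = 16/85

Write each e_j = u_j / sqrt(<u_j, u_j>) where u_j is the displayed integer vector. Then <v, e_j> = <v, u_j> / sqrt(<u_j, u_j>), so |<v, e_j>|^2 = <v, u_j>^2 / <u_j, u_j>.
Coefficients: <v, e_1> = 8/sqrt(10), <v, e_2> = -16/sqrt(85), <v, e_3> = -2/sqrt(10).
Square and sum: Σ |<v, e_j>|^2 = 834/85.
Compute ||v||^2 = v·v = 10.
Deficit = 10 − 834/85 = 16/85 ≥ 0, confirming Bessel's inequality. (The deficit equals ||v − Σ <v,e_j> e_j||^2, the squared distance from v to span{e_j}.)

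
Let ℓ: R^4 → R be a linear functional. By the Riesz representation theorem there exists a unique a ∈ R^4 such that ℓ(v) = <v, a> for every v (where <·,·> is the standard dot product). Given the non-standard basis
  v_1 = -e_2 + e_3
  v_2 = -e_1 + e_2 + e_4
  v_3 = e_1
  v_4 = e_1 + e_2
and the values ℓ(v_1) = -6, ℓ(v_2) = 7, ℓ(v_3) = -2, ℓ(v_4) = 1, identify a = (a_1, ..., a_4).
a = (-2, 3, -3, 2)

Write a = (a_1, ..., a_4) in the standard basis. For each basis vector v_i, ℓ(v_i) = <v_i, a> is a linear equation in the a_j's. Collect the n equations into a matrix system V a = ℓ, where row i of V is v_i (expressed in the standard basis). Since V is invertible (lower-triangular with 1s on the diagonal, up to permutation), solve by back-substitution:
  V =
[[0, -1, 1, 0],
 [-1, 1, 0, 1],
 [1, 0, 0, 0],
 [1, 1, 0, 0]]
  V a = (-6, 7, -2, 1)
Solving gives a = (-2, 3, -3, 2).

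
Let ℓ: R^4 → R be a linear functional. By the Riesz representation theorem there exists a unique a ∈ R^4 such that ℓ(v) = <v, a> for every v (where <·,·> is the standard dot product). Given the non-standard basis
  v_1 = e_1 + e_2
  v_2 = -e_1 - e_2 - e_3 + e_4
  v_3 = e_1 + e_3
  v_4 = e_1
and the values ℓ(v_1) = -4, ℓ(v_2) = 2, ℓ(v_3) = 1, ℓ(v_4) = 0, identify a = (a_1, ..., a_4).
a = (0, -4, 1, -1)

Write a = (a_1, ..., a_4) in the standard basis. For each basis vector v_i, ℓ(v_i) = <v_i, a> is a linear equation in the a_j's. Collect the n equations into a matrix system V a = ℓ, where row i of V is v_i (expressed in the standard basis). Since V is invertible (lower-triangular with 1s on the diagonal, up to permutation), solve by back-substitution:
  V =
[[1, 1, 0, 0],
 [-1, -1, -1, 1],
 [1, 0, 1, 0],
 [1, 0, 0, 0]]
  V a = (-4, 2, 1, 0)
Solving gives a = (0, -4, 1, -1).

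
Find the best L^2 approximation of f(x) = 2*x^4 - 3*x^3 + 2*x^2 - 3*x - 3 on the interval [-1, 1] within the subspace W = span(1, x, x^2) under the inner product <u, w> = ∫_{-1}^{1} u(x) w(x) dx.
g(x) = 26*x^2/7 - 24*x/5 - 111/35

The best approximation g ∈ W is the orthogonal projection of f onto W. Writing g = a_0 + a_1 x + a_2 x^2, the coefficients solve the normal equations G · a = b where
  G_{ij} = <φ_i, φ_j> and b_i = <f, φ_i>, with φ_0 = 1, φ_1 = x, φ_2 = x^2.
G =
  [2, 0, 2/3]
  [0, 2/3, 0]
  [2/3, 0, 2/5],
b = (-58/15, -16/5, -22/35).
Solving gives a_0 = -111/35, a_1 = -24/5, a_2 = 26/7, so
  g(x) = 26*x^2/7 - 24*x/5 - 111/35.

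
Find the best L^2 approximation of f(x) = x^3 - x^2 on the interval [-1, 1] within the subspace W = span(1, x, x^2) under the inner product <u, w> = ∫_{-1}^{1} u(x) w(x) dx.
g(x) = -x^2 + 3*x/5

The best approximation g ∈ W is the orthogonal projection of f onto W. Writing g = a_0 + a_1 x + a_2 x^2, the coefficients solve the normal equations G · a = b where
  G_{ij} = <φ_i, φ_j> and b_i = <f, φ_i>, with φ_0 = 1, φ_1 = x, φ_2 = x^2.
G =
  [2, 0, 2/3]
  [0, 2/3, 0]
  [2/3, 0, 2/5],
b = (-2/3, 2/5, -2/5).
Solving gives a_0 = 0, a_1 = 3/5, a_2 = -1, so
  g(x) = -x^2 + 3*x/5.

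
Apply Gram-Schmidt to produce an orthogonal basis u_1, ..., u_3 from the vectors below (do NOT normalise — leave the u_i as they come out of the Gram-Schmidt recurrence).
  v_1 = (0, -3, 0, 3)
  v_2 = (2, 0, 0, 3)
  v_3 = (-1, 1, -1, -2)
Orthogonal basis:
  u_1 = (0, -3, 0, 3)
  u_2 = (2, 3/2, 0, 3/2)
  u_3 = (-3/17, 2/17, -1, 2/17)

Apply the Gram-Schmidt recurrence
  u_1 = v_1
  u_i = v_i − Σ_{j<i} ((v_i · u_j) / (u_j · u_j)) · u_j.

Step by step this gives:
  u_1 = (0, -3, 0, 3)
  u_2 = (2, 3/2, 0, 3/2)
  u_3 = (-3/17, 2/17, -1, 2/17)

Orthogonality check:
  u_2 · u_1 = 0 (should be 0)
  u_3 · u_1 = 0 (should be 0)
  u_3 · u_2 = 0 (should be 0)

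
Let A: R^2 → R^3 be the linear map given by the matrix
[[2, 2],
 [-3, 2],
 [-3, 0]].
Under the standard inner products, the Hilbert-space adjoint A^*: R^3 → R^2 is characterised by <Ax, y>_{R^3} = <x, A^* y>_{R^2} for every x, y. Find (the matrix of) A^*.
A^* = A^T =
[[2, -3, -3],
 [2, 2, 0]]

For real matrices with standard dot products, the defining identity <Ax, y> = <x, A^* y> gives (Ax)^T y = x^T (A^*) y, i.e. x^T A^T y = x^T (A^*) y. Since this holds for all x, y, we must have A^* = A^T. Therefore
A^* =
[[2, -3, -3],
 [2, 2, 0]].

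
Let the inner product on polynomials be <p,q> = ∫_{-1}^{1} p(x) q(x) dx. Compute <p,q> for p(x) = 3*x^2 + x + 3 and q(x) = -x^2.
<p,q> = -16/5

Expand the product: p(x)·q(x) = -3*x^4 - x^3 - 3*x^2.
∫_{-1}^{1} of each monomial x^k gives [2/(k+1) if k even, 0 if k odd]. Integrating term-by-term (or equivalently evaluating the antiderivative F(x) = -3*x^5/5 - x^4/4 - x^3 at the endpoints):
  F(1) − F(−1) = -37/20 − (27/20) = -16/5.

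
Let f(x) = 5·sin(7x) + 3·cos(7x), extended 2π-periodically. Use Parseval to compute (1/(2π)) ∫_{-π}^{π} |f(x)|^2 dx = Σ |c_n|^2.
Σ |c_n|^2 = 17

Expand |f|^2 and use orthogonality of {sin(nx), cos(mx)} on [-π, π]:
  ∫_{-π}^{π} sin(nx)^2 dx = π, ∫ cos(mx)^2 dx = π, and cross terms integrate to 0.
So ∫_{-π}^{π} f(x)^2 dx = 5^2 · π + 3^2 · π = (25 + 9)π.
Divide by 2π: (25 + 9)/2 = 17.
By Parseval, this equals Σ |c_n|^2.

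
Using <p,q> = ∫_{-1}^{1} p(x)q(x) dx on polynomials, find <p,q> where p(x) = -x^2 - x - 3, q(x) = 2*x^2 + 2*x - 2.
<p,q> = 36/5

Expand the product: p(x)·q(x) = -2*x^4 - 4*x^3 - 6*x^2 - 4*x + 6.
∫_{-1}^{1} of each monomial x^k gives [2/(k+1) if k even, 0 if k odd]. Integrating term-by-term (or equivalently evaluating the antiderivative F(x) = -2*x^5/5 - x^4 - 2*x^3 - 2*x^2 + 6*x at the endpoints):
  F(1) − F(−1) = 3/5 − (-33/5) = 36/5.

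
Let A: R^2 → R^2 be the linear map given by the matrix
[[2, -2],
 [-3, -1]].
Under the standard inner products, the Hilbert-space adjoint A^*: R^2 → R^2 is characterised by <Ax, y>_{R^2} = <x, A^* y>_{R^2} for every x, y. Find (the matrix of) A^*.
A^* = A^T =
[[2, -3],
 [-2, -1]]

For real matrices with standard dot products, the defining identity <Ax, y> = <x, A^* y> gives (Ax)^T y = x^T (A^*) y, i.e. x^T A^T y = x^T (A^*) y. Since this holds for all x, y, we must have A^* = A^T. Therefore
A^* =
[[2, -3],
 [-2, -1]].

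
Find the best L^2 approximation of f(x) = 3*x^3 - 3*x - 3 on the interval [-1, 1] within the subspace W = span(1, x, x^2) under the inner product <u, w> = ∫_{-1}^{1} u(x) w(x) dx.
g(x) = -6*x/5 - 3

The best approximation g ∈ W is the orthogonal projection of f onto W. Writing g = a_0 + a_1 x + a_2 x^2, the coefficients solve the normal equations G · a = b where
  G_{ij} = <φ_i, φ_j> and b_i = <f, φ_i>, with φ_0 = 1, φ_1 = x, φ_2 = x^2.
G =
  [2, 0, 2/3]
  [0, 2/3, 0]
  [2/3, 0, 2/5],
b = (-6, -4/5, -2).
Solving gives a_0 = -3, a_1 = -6/5, a_2 = 0, so
  g(x) = -6*x/5 - 3.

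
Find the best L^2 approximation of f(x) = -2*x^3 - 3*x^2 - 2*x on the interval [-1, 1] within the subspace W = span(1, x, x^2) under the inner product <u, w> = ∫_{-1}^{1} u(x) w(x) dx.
g(x) = -3*x^2 - 16*x/5

The best approximation g ∈ W is the orthogonal projection of f onto W. Writing g = a_0 + a_1 x + a_2 x^2, the coefficients solve the normal equations G · a = b where
  G_{ij} = <φ_i, φ_j> and b_i = <f, φ_i>, with φ_0 = 1, φ_1 = x, φ_2 = x^2.
G =
  [2, 0, 2/3]
  [0, 2/3, 0]
  [2/3, 0, 2/5],
b = (-2, -32/15, -6/5).
Solving gives a_0 = 0, a_1 = -16/5, a_2 = -3, so
  g(x) = -3*x^2 - 16*x/5.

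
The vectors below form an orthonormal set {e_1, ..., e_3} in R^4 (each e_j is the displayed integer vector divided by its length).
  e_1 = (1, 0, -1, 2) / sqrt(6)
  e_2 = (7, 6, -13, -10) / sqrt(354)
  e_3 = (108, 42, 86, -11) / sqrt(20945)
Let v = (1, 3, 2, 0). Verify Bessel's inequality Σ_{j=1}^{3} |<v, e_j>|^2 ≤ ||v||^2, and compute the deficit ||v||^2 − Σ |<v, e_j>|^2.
Σ |<v, e_j>|^2 = 2854/355; ||v||^2 = 14; deficit = 2116/355

Write each e_j = u_j / sqrt(<u_j, u_j>) where u_j is the displayed integer vector. Then <v, e_j> = <v, u_j> / sqrt(<u_j, u_j>), so |<v, e_j>|^2 = <v, u_j>^2 / <u_j, u_j>.
Coefficients: <v, e_1> = -1/sqrt(6), <v, e_2> = -1/sqrt(354), <v, e_3> = 406/sqrt(20945).
Square and sum: Σ |<v, e_j>|^2 = 2854/355.
Compute ||v||^2 = v·v = 14.
Deficit = 14 − 2854/355 = 2116/355 ≥ 0, confirming Bessel's inequality. (The deficit equals ||v − Σ <v,e_j> e_j||^2, the squared distance from v to span{e_j}.)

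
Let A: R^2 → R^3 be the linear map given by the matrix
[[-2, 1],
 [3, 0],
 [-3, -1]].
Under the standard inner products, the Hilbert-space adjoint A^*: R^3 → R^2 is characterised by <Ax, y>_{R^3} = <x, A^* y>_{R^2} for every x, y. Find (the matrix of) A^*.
A^* = A^T =
[[-2, 3, -3],
 [1, 0, -1]]

For real matrices with standard dot products, the defining identity <Ax, y> = <x, A^* y> gives (Ax)^T y = x^T (A^*) y, i.e. x^T A^T y = x^T (A^*) y. Since this holds for all x, y, we must have A^* = A^T. Therefore
A^* =
[[-2, 3, -3],
 [1, 0, -1]].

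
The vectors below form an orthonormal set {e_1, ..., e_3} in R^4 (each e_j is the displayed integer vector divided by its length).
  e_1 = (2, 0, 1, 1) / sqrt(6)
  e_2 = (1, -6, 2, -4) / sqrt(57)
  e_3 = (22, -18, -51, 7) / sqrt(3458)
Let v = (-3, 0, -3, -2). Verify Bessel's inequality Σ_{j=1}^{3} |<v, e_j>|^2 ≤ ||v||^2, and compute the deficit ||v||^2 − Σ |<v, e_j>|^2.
Σ |<v, e_j>|^2 = 1977/91; ||v||^2 = 22; deficit = 25/91

Write each e_j = u_j / sqrt(<u_j, u_j>) where u_j is the displayed integer vector. Then <v, e_j> = <v, u_j> / sqrt(<u_j, u_j>), so |<v, e_j>|^2 = <v, u_j>^2 / <u_j, u_j>.
Coefficients: <v, e_1> = -11/sqrt(6), <v, e_2> = -1/sqrt(57), <v, e_3> = 73/sqrt(3458).
Square and sum: Σ |<v, e_j>|^2 = 1977/91.
Compute ||v||^2 = v·v = 22.
Deficit = 22 − 1977/91 = 25/91 ≥ 0, confirming Bessel's inequality. (The deficit equals ||v − Σ <v,e_j> e_j||^2, the squared distance from v to span{e_j}.)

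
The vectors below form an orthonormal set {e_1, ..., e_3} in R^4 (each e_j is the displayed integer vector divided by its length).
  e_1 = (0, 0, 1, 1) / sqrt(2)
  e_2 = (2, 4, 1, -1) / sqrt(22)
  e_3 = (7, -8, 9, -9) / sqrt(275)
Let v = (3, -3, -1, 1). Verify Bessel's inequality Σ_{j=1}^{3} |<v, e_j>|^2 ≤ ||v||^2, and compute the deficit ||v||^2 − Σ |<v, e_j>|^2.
Σ |<v, e_j>|^2 = 139/25; ||v||^2 = 20; deficit = 361/25

Write each e_j = u_j / sqrt(<u_j, u_j>) where u_j is the displayed integer vector. Then <v, e_j> = <v, u_j> / sqrt(<u_j, u_j>), so |<v, e_j>|^2 = <v, u_j>^2 / <u_j, u_j>.
Coefficients: <v, e_1> = 0/sqrt(2), <v, e_2> = -8/sqrt(22), <v, e_3> = 27/sqrt(275).
Square and sum: Σ |<v, e_j>|^2 = 139/25.
Compute ||v||^2 = v·v = 20.
Deficit = 20 − 139/25 = 361/25 ≥ 0, confirming Bessel's inequality. (The deficit equals ||v − Σ <v,e_j> e_j||^2, the squared distance from v to span{e_j}.)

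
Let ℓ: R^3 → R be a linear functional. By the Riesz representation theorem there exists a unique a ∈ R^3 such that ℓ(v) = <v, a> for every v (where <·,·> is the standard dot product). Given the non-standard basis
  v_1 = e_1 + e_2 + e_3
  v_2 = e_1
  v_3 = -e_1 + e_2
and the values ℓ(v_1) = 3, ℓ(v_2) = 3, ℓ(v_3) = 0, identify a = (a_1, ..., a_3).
a = (3, 3, -3)

Write a = (a_1, ..., a_3) in the standard basis. For each basis vector v_i, ℓ(v_i) = <v_i, a> is a linear equation in the a_j's. Collect the n equations into a matrix system V a = ℓ, where row i of V is v_i (expressed in the standard basis). Since V is invertible (lower-triangular with 1s on the diagonal, up to permutation), solve by back-substitution:
  V =
[[1, 1, 1],
 [1, 0, 0],
 [-1, 1, 0]]
  V a = (3, 3, 0)
Solving gives a = (3, 3, -3).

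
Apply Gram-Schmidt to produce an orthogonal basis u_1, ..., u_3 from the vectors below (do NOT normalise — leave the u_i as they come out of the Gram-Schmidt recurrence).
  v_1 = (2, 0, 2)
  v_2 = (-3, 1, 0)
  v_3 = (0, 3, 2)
Orthogonal basis:
  u_1 = (2, 0, 2)
  u_2 = (-3/2, 1, 3/2)
  u_3 = (7/11, 21/11, -7/11)

Apply the Gram-Schmidt recurrence
  u_1 = v_1
  u_i = v_i − Σ_{j<i} ((v_i · u_j) / (u_j · u_j)) · u_j.

Step by step this gives:
  u_1 = (2, 0, 2)
  u_2 = (-3/2, 1, 3/2)
  u_3 = (7/11, 21/11, -7/11)

Orthogonality check:
  u_2 · u_1 = 0 (should be 0)
  u_3 · u_1 = 0 (should be 0)
  u_3 · u_2 = 0 (should be 0)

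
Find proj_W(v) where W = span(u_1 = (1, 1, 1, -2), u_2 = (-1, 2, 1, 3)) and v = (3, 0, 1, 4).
proj_W(v) = (-74/89, 88/89, 34/89, 202/89)

Set up U = [u_1 | ... | u_2] ∈ R^(4×2). The projector onto W = col(U) is P = U (U^T U)^(-1) U^T.
Compute U^T U =
  [7, -4]
  [-4, 15],
and U^T v = (-4, 10).
Solve U^T U · c = U^T v for the coefficients: c = (-20/89, 54/89). The projection is proj_W(v) = U c.
Check: (v - proj_W(v)) · u_1 = 0  (should be 0).
Check: (v - proj_W(v)) · u_2 = 0  (should be 0).
Result: proj_W(v) = (-74/89, 88/89, 34/89, 202/89).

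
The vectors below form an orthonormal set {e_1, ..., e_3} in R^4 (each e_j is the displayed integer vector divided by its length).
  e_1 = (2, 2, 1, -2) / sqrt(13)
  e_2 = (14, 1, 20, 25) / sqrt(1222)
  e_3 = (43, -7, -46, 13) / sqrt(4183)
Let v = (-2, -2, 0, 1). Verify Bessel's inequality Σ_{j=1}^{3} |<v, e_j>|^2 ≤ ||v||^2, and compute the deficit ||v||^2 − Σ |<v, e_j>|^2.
Σ |<v, e_j>|^2 = 1521/178; ||v||^2 = 9; deficit = 81/178

Write each e_j = u_j / sqrt(<u_j, u_j>) where u_j is the displayed integer vector. Then <v, e_j> = <v, u_j> / sqrt(<u_j, u_j>), so |<v, e_j>|^2 = <v, u_j>^2 / <u_j, u_j>.
Coefficients: <v, e_1> = -10/sqrt(13), <v, e_2> = -5/sqrt(1222), <v, e_3> = -59/sqrt(4183).
Square and sum: Σ |<v, e_j>|^2 = 1521/178.
Compute ||v||^2 = v·v = 9.
Deficit = 9 − 1521/178 = 81/178 ≥ 0, confirming Bessel's inequality. (The deficit equals ||v − Σ <v,e_j> e_j||^2, the squared distance from v to span{e_j}.)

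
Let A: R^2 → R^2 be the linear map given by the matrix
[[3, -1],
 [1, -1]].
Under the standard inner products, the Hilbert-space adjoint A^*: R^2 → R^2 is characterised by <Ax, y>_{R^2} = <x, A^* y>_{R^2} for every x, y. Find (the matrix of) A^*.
A^* = A^T =
[[3, 1],
 [-1, -1]]

For real matrices with standard dot products, the defining identity <Ax, y> = <x, A^* y> gives (Ax)^T y = x^T (A^*) y, i.e. x^T A^T y = x^T (A^*) y. Since this holds for all x, y, we must have A^* = A^T. Therefore
A^* =
[[3, 1],
 [-1, -1]].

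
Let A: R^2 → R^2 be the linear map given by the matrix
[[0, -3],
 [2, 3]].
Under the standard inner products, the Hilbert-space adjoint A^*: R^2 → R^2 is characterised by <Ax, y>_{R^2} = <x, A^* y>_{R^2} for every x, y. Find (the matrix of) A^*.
A^* = A^T =
[[0, 2],
 [-3, 3]]

For real matrices with standard dot products, the defining identity <Ax, y> = <x, A^* y> gives (Ax)^T y = x^T (A^*) y, i.e. x^T A^T y = x^T (A^*) y. Since this holds for all x, y, we must have A^* = A^T. Therefore
A^* =
[[0, 2],
 [-3, 3]].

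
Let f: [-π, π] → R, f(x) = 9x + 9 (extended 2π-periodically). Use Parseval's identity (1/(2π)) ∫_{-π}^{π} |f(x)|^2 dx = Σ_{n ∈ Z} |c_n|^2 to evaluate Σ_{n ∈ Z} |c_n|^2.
Σ |c_n|^2 = 27π^2 + 81

Expand and integrate term by term over [-π, π]:
  ∫ (9x)^2 dx = 81·(2π^3/3); ∫ 2·9·(9)·x dx = 0 (odd integrand); ∫ 9^2 dx = 81·2π.
So (1/(2π)) ∫_{-π}^{π} (9x + 9)^2 dx = 81π^2/3 + 81 = 27π^2 + 81.
Parseval ⇒ Σ |c_n|^2 = 27π^2 + 81.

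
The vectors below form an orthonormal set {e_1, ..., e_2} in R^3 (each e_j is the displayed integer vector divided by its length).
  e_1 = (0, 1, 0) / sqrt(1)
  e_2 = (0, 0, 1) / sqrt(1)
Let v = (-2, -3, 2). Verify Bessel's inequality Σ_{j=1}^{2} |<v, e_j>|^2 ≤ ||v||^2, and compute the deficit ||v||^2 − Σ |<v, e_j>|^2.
Σ |<v, e_j>|^2 = 13; ||v||^2 = 17; deficit = 4

Write each e_j = u_j / sqrt(<u_j, u_j>) where u_j is the displayed integer vector. Then <v, e_j> = <v, u_j> / sqrt(<u_j, u_j>), so |<v, e_j>|^2 = <v, u_j>^2 / <u_j, u_j>.
Coefficients: <v, e_1> = -3/sqrt(1), <v, e_2> = 2/sqrt(1).
Square and sum: Σ |<v, e_j>|^2 = 13.
Compute ||v||^2 = v·v = 17.
Deficit = 17 − 13 = 4 ≥ 0, confirming Bessel's inequality. (The deficit equals ||v − Σ <v,e_j> e_j||^2, the squared distance from v to span{e_j}.)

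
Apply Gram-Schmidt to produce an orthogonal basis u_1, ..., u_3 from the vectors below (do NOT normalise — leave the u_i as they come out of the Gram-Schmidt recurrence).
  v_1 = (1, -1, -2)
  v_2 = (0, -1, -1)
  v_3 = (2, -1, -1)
Orthogonal basis:
  u_1 = (1, -1, -2)
  u_2 = (-1/2, -1/2, 0)
  u_3 = (2/3, -2/3, 2/3)

Apply the Gram-Schmidt recurrence
  u_1 = v_1
  u_i = v_i − Σ_{j<i} ((v_i · u_j) / (u_j · u_j)) · u_j.

Step by step this gives:
  u_1 = (1, -1, -2)
  u_2 = (-1/2, -1/2, 0)
  u_3 = (2/3, -2/3, 2/3)

Orthogonality check:
  u_2 · u_1 = 0 (should be 0)
  u_3 · u_1 = 0 (should be 0)
  u_3 · u_2 = 0 (should be 0)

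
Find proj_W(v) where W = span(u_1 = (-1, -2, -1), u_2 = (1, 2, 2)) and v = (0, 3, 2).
proj_W(v) = (6/5, 12/5, 2)

Set up U = [u_1 | ... | u_2] ∈ R^(3×2). The projector onto W = col(U) is P = U (U^T U)^(-1) U^T.
Compute U^T U =
  [6, -7]
  [-7, 9],
and U^T v = (-8, 10).
Solve U^T U · c = U^T v for the coefficients: c = (-2/5, 4/5). The projection is proj_W(v) = U c.
Check: (v - proj_W(v)) · u_1 = 0  (should be 0).
Check: (v - proj_W(v)) · u_2 = 0  (should be 0).
Result: proj_W(v) = (6/5, 12/5, 2).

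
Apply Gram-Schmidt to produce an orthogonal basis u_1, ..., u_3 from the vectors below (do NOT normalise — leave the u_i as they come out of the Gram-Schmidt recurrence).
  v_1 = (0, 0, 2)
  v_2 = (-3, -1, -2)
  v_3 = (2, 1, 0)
Orthogonal basis:
  u_1 = (0, 0, 2)
  u_2 = (-3, -1, 0)
  u_3 = (-1/10, 3/10, 0)

Apply the Gram-Schmidt recurrence
  u_1 = v_1
  u_i = v_i − Σ_{j<i} ((v_i · u_j) / (u_j · u_j)) · u_j.

Step by step this gives:
  u_1 = (0, 0, 2)
  u_2 = (-3, -1, 0)
  u_3 = (-1/10, 3/10, 0)

Orthogonality check:
  u_2 · u_1 = 0 (should be 0)
  u_3 · u_1 = 0 (should be 0)
  u_3 · u_2 = 0 (should be 0)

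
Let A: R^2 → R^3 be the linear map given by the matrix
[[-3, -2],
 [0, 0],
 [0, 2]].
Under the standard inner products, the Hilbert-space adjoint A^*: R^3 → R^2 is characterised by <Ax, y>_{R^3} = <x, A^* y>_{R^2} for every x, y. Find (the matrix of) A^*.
A^* = A^T =
[[-3, 0, 0],
 [-2, 0, 2]]

For real matrices with standard dot products, the defining identity <Ax, y> = <x, A^* y> gives (Ax)^T y = x^T (A^*) y, i.e. x^T A^T y = x^T (A^*) y. Since this holds for all x, y, we must have A^* = A^T. Therefore
A^* =
[[-3, 0, 0],
 [-2, 0, 2]].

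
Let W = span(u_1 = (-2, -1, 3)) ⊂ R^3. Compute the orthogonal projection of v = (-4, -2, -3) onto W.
proj_W(v) = (-1/7, -1/14, 3/14)

Set up U = [u_1 | ... | u_1] ∈ R^(3×1). The projector onto W = col(U) is P = U (U^T U)^(-1) U^T.
Compute U^T U =
  [14],
and U^T v = (1).
Solve U^T U · c = U^T v for the coefficients: c = (1/14). The projection is proj_W(v) = U c.
Check: (v - proj_W(v)) · u_1 = 0  (should be 0).
Result: proj_W(v) = (-1/7, -1/14, 3/14).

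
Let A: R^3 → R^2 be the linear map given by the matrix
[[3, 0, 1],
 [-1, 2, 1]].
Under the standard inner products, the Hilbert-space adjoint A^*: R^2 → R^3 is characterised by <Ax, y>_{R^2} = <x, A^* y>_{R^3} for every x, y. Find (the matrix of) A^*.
A^* = A^T =
[[3, -1],
 [0, 2],
 [1, 1]]

For real matrices with standard dot products, the defining identity <Ax, y> = <x, A^* y> gives (Ax)^T y = x^T (A^*) y, i.e. x^T A^T y = x^T (A^*) y. Since this holds for all x, y, we must have A^* = A^T. Therefore
A^* =
[[3, -1],
 [0, 2],
 [1, 1]].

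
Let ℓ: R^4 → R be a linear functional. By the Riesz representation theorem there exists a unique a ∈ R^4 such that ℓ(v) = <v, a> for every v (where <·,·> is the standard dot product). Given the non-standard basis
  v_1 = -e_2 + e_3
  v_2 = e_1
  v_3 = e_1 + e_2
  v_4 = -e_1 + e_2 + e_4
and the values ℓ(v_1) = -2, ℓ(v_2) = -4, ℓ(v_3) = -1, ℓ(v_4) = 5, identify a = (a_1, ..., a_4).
a = (-4, 3, 1, -2)

Write a = (a_1, ..., a_4) in the standard basis. For each basis vector v_i, ℓ(v_i) = <v_i, a> is a linear equation in the a_j's. Collect the n equations into a matrix system V a = ℓ, where row i of V is v_i (expressed in the standard basis). Since V is invertible (lower-triangular with 1s on the diagonal, up to permutation), solve by back-substitution:
  V =
[[0, -1, 1, 0],
 [1, 0, 0, 0],
 [1, 1, 0, 0],
 [-1, 1, 0, 1]]
  V a = (-2, -4, -1, 5)
Solving gives a = (-4, 3, 1, -2).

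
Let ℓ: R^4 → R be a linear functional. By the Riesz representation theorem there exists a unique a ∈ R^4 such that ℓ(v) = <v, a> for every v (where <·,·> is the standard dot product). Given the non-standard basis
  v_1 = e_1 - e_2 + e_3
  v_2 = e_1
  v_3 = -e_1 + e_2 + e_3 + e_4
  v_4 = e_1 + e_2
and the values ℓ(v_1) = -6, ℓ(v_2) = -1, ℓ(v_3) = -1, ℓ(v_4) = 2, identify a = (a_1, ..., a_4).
a = (-1, 3, -2, -3)

Write a = (a_1, ..., a_4) in the standard basis. For each basis vector v_i, ℓ(v_i) = <v_i, a> is a linear equation in the a_j's. Collect the n equations into a matrix system V a = ℓ, where row i of V is v_i (expressed in the standard basis). Since V is invertible (lower-triangular with 1s on the diagonal, up to permutation), solve by back-substitution:
  V =
[[1, -1, 1, 0],
 [1, 0, 0, 0],
 [-1, 1, 1, 1],
 [1, 1, 0, 0]]
  V a = (-6, -1, -1, 2)
Solving gives a = (-1, 3, -2, -3).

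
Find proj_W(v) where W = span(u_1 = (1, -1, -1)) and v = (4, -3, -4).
proj_W(v) = (11/3, -11/3, -11/3)

Set up U = [u_1 | ... | u_1] ∈ R^(3×1). The projector onto W = col(U) is P = U (U^T U)^(-1) U^T.
Compute U^T U =
  [3],
and U^T v = (11).
Solve U^T U · c = U^T v for the coefficients: c = (11/3). The projection is proj_W(v) = U c.
Check: (v - proj_W(v)) · u_1 = 0  (should be 0).
Result: proj_W(v) = (11/3, -11/3, -11/3).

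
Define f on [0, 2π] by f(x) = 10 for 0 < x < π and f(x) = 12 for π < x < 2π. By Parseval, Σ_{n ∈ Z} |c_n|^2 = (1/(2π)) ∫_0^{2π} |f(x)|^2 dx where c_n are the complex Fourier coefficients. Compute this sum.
Σ |c_n|^2 = 122

Parseval equates the L^2 energy of f (normalised by 1/(2π)) with the ℓ^2 sum of its Fourier coefficients: (1/(2π)) ∫_0^{2π} |f|^2 = Σ |c_n|^2.
Compute the left side: (1/(2π)) [∫_0^π 10^2 dx + ∫_π^{2π} 12^2 dx] = (1/(2π)) · (100π + 144π) = (100 + 144)/2 = 122.
So Σ_{n ∈ Z} |c_n|^2 = 122.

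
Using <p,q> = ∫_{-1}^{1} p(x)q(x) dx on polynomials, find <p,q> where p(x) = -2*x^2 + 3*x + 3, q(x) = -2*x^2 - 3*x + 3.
<p,q> = 28/5

Expand the product: p(x)·q(x) = 4*x^4 - 21*x^2 + 9.
∫_{-1}^{1} of each monomial x^k gives [2/(k+1) if k even, 0 if k odd]. Integrating term-by-term (or equivalently evaluating the antiderivative F(x) = 4*x^5/5 - 7*x^3 + 9*x at the endpoints):
  F(1) − F(−1) = 14/5 − (-14/5) = 28/5.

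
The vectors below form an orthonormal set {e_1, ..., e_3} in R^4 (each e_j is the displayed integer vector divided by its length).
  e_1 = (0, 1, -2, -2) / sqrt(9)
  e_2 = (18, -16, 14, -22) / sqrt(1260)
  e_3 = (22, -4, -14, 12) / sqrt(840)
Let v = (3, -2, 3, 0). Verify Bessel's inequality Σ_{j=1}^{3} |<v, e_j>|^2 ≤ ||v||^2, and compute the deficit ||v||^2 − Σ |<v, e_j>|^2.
Σ |<v, e_j>|^2 = 64/3; ||v||^2 = 22; deficit = 2/3

Write each e_j = u_j / sqrt(<u_j, u_j>) where u_j is the displayed integer vector. Then <v, e_j> = <v, u_j> / sqrt(<u_j, u_j>), so |<v, e_j>|^2 = <v, u_j>^2 / <u_j, u_j>.
Coefficients: <v, e_1> = -8/sqrt(9), <v, e_2> = 128/sqrt(1260), <v, e_3> = 32/sqrt(840).
Square and sum: Σ |<v, e_j>|^2 = 64/3.
Compute ||v||^2 = v·v = 22.
Deficit = 22 − 64/3 = 2/3 ≥ 0, confirming Bessel's inequality. (The deficit equals ||v − Σ <v,e_j> e_j||^2, the squared distance from v to span{e_j}.)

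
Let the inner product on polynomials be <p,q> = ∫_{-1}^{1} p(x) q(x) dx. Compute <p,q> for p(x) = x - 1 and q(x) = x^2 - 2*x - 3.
<p,q> = 4

Expand the product: p(x)·q(x) = x^3 - 3*x^2 - x + 3.
∫_{-1}^{1} of each monomial x^k gives [2/(k+1) if k even, 0 if k odd]. Integrating term-by-term (or equivalently evaluating the antiderivative F(x) = x^4/4 - x^3 - x^2/2 + 3*x at the endpoints):
  F(1) − F(−1) = 7/4 − (-9/4) = 4.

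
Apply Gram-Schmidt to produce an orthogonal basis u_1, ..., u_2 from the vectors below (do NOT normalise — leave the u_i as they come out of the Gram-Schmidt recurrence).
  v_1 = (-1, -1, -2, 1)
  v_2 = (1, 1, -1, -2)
Orthogonal basis:
  u_1 = (-1, -1, -2, 1)
  u_2 = (5/7, 5/7, -11/7, -12/7)

Apply the Gram-Schmidt recurrence
  u_1 = v_1
  u_i = v_i − Σ_{j<i} ((v_i · u_j) / (u_j · u_j)) · u_j.

Step by step this gives:
  u_1 = (-1, -1, -2, 1)
  u_2 = (5/7, 5/7, -11/7, -12/7)

Orthogonality check:
  u_2 · u_1 = 0 (should be 0)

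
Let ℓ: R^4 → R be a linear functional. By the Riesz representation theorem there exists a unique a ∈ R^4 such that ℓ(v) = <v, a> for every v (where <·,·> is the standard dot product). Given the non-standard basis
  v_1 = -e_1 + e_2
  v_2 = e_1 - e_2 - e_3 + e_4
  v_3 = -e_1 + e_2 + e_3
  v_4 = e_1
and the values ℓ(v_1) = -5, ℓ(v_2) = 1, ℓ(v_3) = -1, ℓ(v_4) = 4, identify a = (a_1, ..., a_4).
a = (4, -1, 4, 0)

Write a = (a_1, ..., a_4) in the standard basis. For each basis vector v_i, ℓ(v_i) = <v_i, a> is a linear equation in the a_j's. Collect the n equations into a matrix system V a = ℓ, where row i of V is v_i (expressed in the standard basis). Since V is invertible (lower-triangular with 1s on the diagonal, up to permutation), solve by back-substitution:
  V =
[[-1, 1, 0, 0],
 [1, -1, -1, 1],
 [-1, 1, 1, 0],
 [1, 0, 0, 0]]
  V a = (-5, 1, -1, 4)
Solving gives a = (4, -1, 4, 0).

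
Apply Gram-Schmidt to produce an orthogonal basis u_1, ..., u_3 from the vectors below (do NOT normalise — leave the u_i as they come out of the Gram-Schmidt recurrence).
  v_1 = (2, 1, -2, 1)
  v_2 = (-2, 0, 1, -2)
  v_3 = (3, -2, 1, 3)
Orthogonal basis:
  u_1 = (2, 1, -2, 1)
  u_2 = (-2/5, 4/5, -3/5, -6/5)
  u_3 = (12/13, -9/26, 5/13, -19/26)

Apply the Gram-Schmidt recurrence
  u_1 = v_1
  u_i = v_i − Σ_{j<i} ((v_i · u_j) / (u_j · u_j)) · u_j.

Step by step this gives:
  u_1 = (2, 1, -2, 1)
  u_2 = (-2/5, 4/5, -3/5, -6/5)
  u_3 = (12/13, -9/26, 5/13, -19/26)

Orthogonality check:
  u_2 · u_1 = 0 (should be 0)
  u_3 · u_1 = 0 (should be 0)
  u_3 · u_2 = 0 (should be 0)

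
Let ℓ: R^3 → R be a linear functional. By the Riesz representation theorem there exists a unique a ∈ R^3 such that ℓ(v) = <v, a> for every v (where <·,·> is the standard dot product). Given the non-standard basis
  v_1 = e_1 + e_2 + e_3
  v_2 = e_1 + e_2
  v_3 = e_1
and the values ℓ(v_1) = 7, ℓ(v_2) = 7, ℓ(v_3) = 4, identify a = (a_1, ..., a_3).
a = (4, 3, 0)

Write a = (a_1, ..., a_3) in the standard basis. For each basis vector v_i, ℓ(v_i) = <v_i, a> is a linear equation in the a_j's. Collect the n equations into a matrix system V a = ℓ, where row i of V is v_i (expressed in the standard basis). Since V is invertible (lower-triangular with 1s on the diagonal, up to permutation), solve by back-substitution:
  V =
[[1, 1, 1],
 [1, 1, 0],
 [1, 0, 0]]
  V a = (7, 7, 4)
Solving gives a = (4, 3, 0).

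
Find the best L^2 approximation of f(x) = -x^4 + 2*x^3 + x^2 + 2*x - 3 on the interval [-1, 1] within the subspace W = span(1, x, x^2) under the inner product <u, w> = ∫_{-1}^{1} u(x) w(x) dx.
g(x) = x^2/7 + 16*x/5 - 102/35

The best approximation g ∈ W is the orthogonal projection of f onto W. Writing g = a_0 + a_1 x + a_2 x^2, the coefficients solve the normal equations G · a = b where
  G_{ij} = <φ_i, φ_j> and b_i = <f, φ_i>, with φ_0 = 1, φ_1 = x, φ_2 = x^2.
G =
  [2, 0, 2/3]
  [0, 2/3, 0]
  [2/3, 0, 2/5],
b = (-86/15, 32/15, -66/35).
Solving gives a_0 = -102/35, a_1 = 16/5, a_2 = 1/7, so
  g(x) = x^2/7 + 16*x/5 - 102/35.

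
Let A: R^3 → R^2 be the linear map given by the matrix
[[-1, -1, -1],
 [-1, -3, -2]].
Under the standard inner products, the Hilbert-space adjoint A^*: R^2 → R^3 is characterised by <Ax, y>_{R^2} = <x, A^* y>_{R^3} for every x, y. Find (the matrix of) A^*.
A^* = A^T =
[[-1, -1],
 [-1, -3],
 [-1, -2]]

For real matrices with standard dot products, the defining identity <Ax, y> = <x, A^* y> gives (Ax)^T y = x^T (A^*) y, i.e. x^T A^T y = x^T (A^*) y. Since this holds for all x, y, we must have A^* = A^T. Therefore
A^* =
[[-1, -1],
 [-1, -3],
 [-1, -2]].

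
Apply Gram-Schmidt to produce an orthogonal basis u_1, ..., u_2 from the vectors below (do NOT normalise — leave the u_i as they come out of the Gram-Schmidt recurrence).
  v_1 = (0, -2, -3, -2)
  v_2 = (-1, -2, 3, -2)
Orthogonal basis:
  u_1 = (0, -2, -3, -2)
  u_2 = (-1, -36/17, 48/17, -36/17)

Apply the Gram-Schmidt recurrence
  u_1 = v_1
  u_i = v_i − Σ_{j<i} ((v_i · u_j) / (u_j · u_j)) · u_j.

Step by step this gives:
  u_1 = (0, -2, -3, -2)
  u_2 = (-1, -36/17, 48/17, -36/17)

Orthogonality check:
  u_2 · u_1 = 0 (should be 0)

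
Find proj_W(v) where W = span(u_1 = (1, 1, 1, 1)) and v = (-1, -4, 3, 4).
proj_W(v) = (1/2, 1/2, 1/2, 1/2)

Set up U = [u_1 | ... | u_1] ∈ R^(4×1). The projector onto W = col(U) is P = U (U^T U)^(-1) U^T.
Compute U^T U =
  [4],
and U^T v = (2).
Solve U^T U · c = U^T v for the coefficients: c = (1/2). The projection is proj_W(v) = U c.
Check: (v - proj_W(v)) · u_1 = 0  (should be 0).
Result: proj_W(v) = (1/2, 1/2, 1/2, 1/2).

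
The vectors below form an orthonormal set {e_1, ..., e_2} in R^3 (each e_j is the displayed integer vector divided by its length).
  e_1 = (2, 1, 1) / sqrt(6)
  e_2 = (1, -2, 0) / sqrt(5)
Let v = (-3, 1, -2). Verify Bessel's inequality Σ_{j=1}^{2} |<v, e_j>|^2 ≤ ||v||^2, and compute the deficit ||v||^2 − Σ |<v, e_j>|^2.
Σ |<v, e_j>|^2 = 79/6; ||v||^2 = 14; deficit = 5/6

Write each e_j = u_j / sqrt(<u_j, u_j>) where u_j is the displayed integer vector. Then <v, e_j> = <v, u_j> / sqrt(<u_j, u_j>), so |<v, e_j>|^2 = <v, u_j>^2 / <u_j, u_j>.
Coefficients: <v, e_1> = -7/sqrt(6), <v, e_2> = -5/sqrt(5).
Square and sum: Σ |<v, e_j>|^2 = 79/6.
Compute ||v||^2 = v·v = 14.
Deficit = 14 − 79/6 = 5/6 ≥ 0, confirming Bessel's inequality. (The deficit equals ||v − Σ <v,e_j> e_j||^2, the squared distance from v to span{e_j}.)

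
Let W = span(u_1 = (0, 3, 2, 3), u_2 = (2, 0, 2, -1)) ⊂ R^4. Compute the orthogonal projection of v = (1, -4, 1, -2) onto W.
proj_W(v) = (296/197, -450/197, -4/197, -598/197)

Set up U = [u_1 | ... | u_2] ∈ R^(4×2). The projector onto W = col(U) is P = U (U^T U)^(-1) U^T.
Compute U^T U =
  [22, 1]
  [1, 9],
and U^T v = (-16, 6).
Solve U^T U · c = U^T v for the coefficients: c = (-150/197, 148/197). The projection is proj_W(v) = U c.
Check: (v - proj_W(v)) · u_1 = 0  (should be 0).
Check: (v - proj_W(v)) · u_2 = 0  (should be 0).
Result: proj_W(v) = (296/197, -450/197, -4/197, -598/197).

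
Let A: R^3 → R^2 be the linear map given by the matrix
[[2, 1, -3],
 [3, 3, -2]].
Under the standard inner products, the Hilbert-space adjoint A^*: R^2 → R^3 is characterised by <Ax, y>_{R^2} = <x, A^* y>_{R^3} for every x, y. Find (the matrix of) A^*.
A^* = A^T =
[[2, 3],
 [1, 3],
 [-3, -2]]

For real matrices with standard dot products, the defining identity <Ax, y> = <x, A^* y> gives (Ax)^T y = x^T (A^*) y, i.e. x^T A^T y = x^T (A^*) y. Since this holds for all x, y, we must have A^* = A^T. Therefore
A^* =
[[2, 3],
 [1, 3],
 [-3, -2]].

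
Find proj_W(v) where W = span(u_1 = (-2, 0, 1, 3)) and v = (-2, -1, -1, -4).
proj_W(v) = (9/7, 0, -9/14, -27/14)

Set up U = [u_1 | ... | u_1] ∈ R^(4×1). The projector onto W = col(U) is P = U (U^T U)^(-1) U^T.
Compute U^T U =
  [14],
and U^T v = (-9).
Solve U^T U · c = U^T v for the coefficients: c = (-9/14). The projection is proj_W(v) = U c.
Check: (v - proj_W(v)) · u_1 = 0  (should be 0).
Result: proj_W(v) = (9/7, 0, -9/14, -27/14).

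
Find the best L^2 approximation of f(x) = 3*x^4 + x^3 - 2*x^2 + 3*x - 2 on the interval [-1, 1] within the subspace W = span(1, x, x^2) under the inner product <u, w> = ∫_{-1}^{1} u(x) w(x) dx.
g(x) = 4*x^2/7 + 18*x/5 - 79/35

The best approximation g ∈ W is the orthogonal projection of f onto W. Writing g = a_0 + a_1 x + a_2 x^2, the coefficients solve the normal equations G · a = b where
  G_{ij} = <φ_i, φ_j> and b_i = <f, φ_i>, with φ_0 = 1, φ_1 = x, φ_2 = x^2.
G =
  [2, 0, 2/3]
  [0, 2/3, 0]
  [2/3, 0, 2/5],
b = (-62/15, 12/5, -134/105).
Solving gives a_0 = -79/35, a_1 = 18/5, a_2 = 4/7, so
  g(x) = 4*x^2/7 + 18*x/5 - 79/35.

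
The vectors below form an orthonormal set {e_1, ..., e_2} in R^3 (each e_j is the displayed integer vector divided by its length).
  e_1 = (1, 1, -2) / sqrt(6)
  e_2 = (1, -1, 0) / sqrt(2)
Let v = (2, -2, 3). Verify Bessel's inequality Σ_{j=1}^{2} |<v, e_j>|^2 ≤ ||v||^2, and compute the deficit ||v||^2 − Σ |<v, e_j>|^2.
Σ |<v, e_j>|^2 = 14; ||v||^2 = 17; deficit = 3

Write each e_j = u_j / sqrt(<u_j, u_j>) where u_j is the displayed integer vector. Then <v, e_j> = <v, u_j> / sqrt(<u_j, u_j>), so |<v, e_j>|^2 = <v, u_j>^2 / <u_j, u_j>.
Coefficients: <v, e_1> = -6/sqrt(6), <v, e_2> = 4/sqrt(2).
Square and sum: Σ |<v, e_j>|^2 = 14.
Compute ||v||^2 = v·v = 17.
Deficit = 17 − 14 = 3 ≥ 0, confirming Bessel's inequality. (The deficit equals ||v − Σ <v,e_j> e_j||^2, the squared distance from v to span{e_j}.)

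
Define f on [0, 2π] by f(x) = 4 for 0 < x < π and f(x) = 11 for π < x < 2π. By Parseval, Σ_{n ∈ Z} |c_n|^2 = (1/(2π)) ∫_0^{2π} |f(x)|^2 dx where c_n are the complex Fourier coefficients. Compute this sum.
Σ |c_n|^2 = 137/2

Parseval equates the L^2 energy of f (normalised by 1/(2π)) with the ℓ^2 sum of its Fourier coefficients: (1/(2π)) ∫_0^{2π} |f|^2 = Σ |c_n|^2.
Compute the left side: (1/(2π)) [∫_0^π 4^2 dx + ∫_π^{2π} 11^2 dx] = (1/(2π)) · (16π + 121π) = (16 + 121)/2 = 137/2.
So Σ_{n ∈ Z} |c_n|^2 = 137/2.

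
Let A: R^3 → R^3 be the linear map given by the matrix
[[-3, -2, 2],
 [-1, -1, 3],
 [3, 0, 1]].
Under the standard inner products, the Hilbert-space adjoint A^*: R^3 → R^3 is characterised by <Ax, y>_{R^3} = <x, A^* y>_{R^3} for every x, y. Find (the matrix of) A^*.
A^* = A^T =
[[-3, -1, 3],
 [-2, -1, 0],
 [2, 3, 1]]

For real matrices with standard dot products, the defining identity <Ax, y> = <x, A^* y> gives (Ax)^T y = x^T (A^*) y, i.e. x^T A^T y = x^T (A^*) y. Since this holds for all x, y, we must have A^* = A^T. Therefore
A^* =
[[-3, -1, 3],
 [-2, -1, 0],
 [2, 3, 1]].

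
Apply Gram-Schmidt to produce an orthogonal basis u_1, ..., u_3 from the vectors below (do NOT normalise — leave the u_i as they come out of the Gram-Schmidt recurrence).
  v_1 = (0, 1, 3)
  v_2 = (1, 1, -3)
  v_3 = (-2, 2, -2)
Orthogonal basis:
  u_1 = (0, 1, 3)
  u_2 = (1, 9/5, -3/5)
  u_3 = (-60/23, 30/23, -10/23)

Apply the Gram-Schmidt recurrence
  u_1 = v_1
  u_i = v_i − Σ_{j<i} ((v_i · u_j) / (u_j · u_j)) · u_j.

Step by step this gives:
  u_1 = (0, 1, 3)
  u_2 = (1, 9/5, -3/5)
  u_3 = (-60/23, 30/23, -10/23)

Orthogonality check:
  u_2 · u_1 = 0 (should be 0)
  u_3 · u_1 = 0 (should be 0)
  u_3 · u_2 = 0 (should be 0)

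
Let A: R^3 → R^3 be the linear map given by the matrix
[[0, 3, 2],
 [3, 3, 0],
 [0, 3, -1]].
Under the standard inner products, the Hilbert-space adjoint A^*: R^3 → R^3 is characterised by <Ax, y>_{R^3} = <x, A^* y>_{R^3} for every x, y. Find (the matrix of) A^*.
A^* = A^T =
[[0, 3, 0],
 [3, 3, 3],
 [2, 0, -1]]

For real matrices with standard dot products, the defining identity <Ax, y> = <x, A^* y> gives (Ax)^T y = x^T (A^*) y, i.e. x^T A^T y = x^T (A^*) y. Since this holds for all x, y, we must have A^* = A^T. Therefore
A^* =
[[0, 3, 0],
 [3, 3, 3],
 [2, 0, -1]].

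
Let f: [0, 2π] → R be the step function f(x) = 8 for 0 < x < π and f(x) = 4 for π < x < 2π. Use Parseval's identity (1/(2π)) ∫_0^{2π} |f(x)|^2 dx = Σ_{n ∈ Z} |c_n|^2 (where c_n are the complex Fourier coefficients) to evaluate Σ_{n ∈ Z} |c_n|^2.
Σ |c_n|^2 = 40

Parseval equates the L^2 energy of f (normalised by 1/(2π)) with the ℓ^2 sum of its Fourier coefficients: (1/(2π)) ∫_0^{2π} |f|^2 = Σ |c_n|^2.
Compute the left side: (1/(2π)) [∫_0^π 8^2 dx + ∫_π^{2π} 4^2 dx] = (1/(2π)) · (64π + 16π) = (64 + 16)/2 = 40.
So Σ_{n ∈ Z} |c_n|^2 = 40.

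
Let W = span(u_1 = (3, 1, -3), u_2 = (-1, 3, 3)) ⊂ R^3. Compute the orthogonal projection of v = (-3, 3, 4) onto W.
proj_W(v) = (-12/5, 27/10, 9/2)

Set up U = [u_1 | ... | u_2] ∈ R^(3×2). The projector onto W = col(U) is P = U (U^T U)^(-1) U^T.
Compute U^T U =
  [19, -9]
  [-9, 19],
and U^T v = (-18, 24).
Solve U^T U · c = U^T v for the coefficients: c = (-9/20, 21/20). The projection is proj_W(v) = U c.
Check: (v - proj_W(v)) · u_1 = 0  (should be 0).
Check: (v - proj_W(v)) · u_2 = 0  (should be 0).
Result: proj_W(v) = (-12/5, 27/10, 9/2).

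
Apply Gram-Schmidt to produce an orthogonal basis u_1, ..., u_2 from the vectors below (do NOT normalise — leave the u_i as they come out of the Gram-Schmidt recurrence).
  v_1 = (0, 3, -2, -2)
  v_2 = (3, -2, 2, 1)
Orthogonal basis:
  u_1 = (0, 3, -2, -2)
  u_2 = (3, 2/17, 10/17, -7/17)

Apply the Gram-Schmidt recurrence
  u_1 = v_1
  u_i = v_i − Σ_{j<i} ((v_i · u_j) / (u_j · u_j)) · u_j.

Step by step this gives:
  u_1 = (0, 3, -2, -2)
  u_2 = (3, 2/17, 10/17, -7/17)

Orthogonality check:
  u_2 · u_1 = 0 (should be 0)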